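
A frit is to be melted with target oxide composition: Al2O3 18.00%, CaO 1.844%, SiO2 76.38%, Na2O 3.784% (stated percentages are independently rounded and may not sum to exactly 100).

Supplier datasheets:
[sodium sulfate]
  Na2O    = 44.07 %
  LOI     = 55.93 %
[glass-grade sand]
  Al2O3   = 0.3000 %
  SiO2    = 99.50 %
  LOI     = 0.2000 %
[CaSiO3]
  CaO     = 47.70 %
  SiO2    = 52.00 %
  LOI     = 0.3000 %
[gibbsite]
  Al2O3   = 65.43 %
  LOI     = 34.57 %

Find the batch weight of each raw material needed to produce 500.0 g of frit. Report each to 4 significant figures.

Batch per 500.0 g frit:
  sodium sulfate: 42.93 g
  glass-grade sand: 373.7 g
  CaSiO3: 19.33 g
  gibbsite: 135.8 g
Total batch = 571.8 g; LOI loss = 71.76 g; yield = 87.45%

In-progress results are displayed with 4-significant-figure rounding within the worked lines. The whole derivation keeps full float precision all the way through. Exactly one rounding lands on each reported value. The derived quantities (the totals, net glass mass, LOI, the yield, four oxide percentages) are computed in exact precision starting from the weights on 500.0 g of glass as written in the problem or answer text.
Target oxide masses per 500.0 g frit:
  Al2O3: 18.00% × 500.0 = 90.00 g
  CaO: 1.844% × 500.0 = 9.220 g
  SiO2: 76.38% × 500.0 = 381.9 g
  Na2O: 3.784% × 500.0 = 18.92 g
Balance tally, oxide-wise, with the batch weights as given, at the basis given (sums match the target masses within answer rounding):
  Al2O3: 373.7·0.003000 + 135.8·0.6543 = 89.98 g (target 90.00 g)
  CaO: 19.33·0.4770 = 9.220 g (target 9.220 g)
  SiO2: 373.7·0.9950 + 19.33·0.5200 = 381.9 g (target 381.9 g)
  Na2O: 42.93·0.4407 = 18.92 g (target 18.92 g)
The glass-mass cross-check: whole batch net of LOI = 500.0 g (the targets, summed, come to 500.0 g; with the basis standing at 500.0 g — deltas are rounding alone).
Whole-batch sum: Σ batch = 571.8 g; the LOI term Σ batch·LOI equals 71.76 g; yield, glass over the total, = 87.45%.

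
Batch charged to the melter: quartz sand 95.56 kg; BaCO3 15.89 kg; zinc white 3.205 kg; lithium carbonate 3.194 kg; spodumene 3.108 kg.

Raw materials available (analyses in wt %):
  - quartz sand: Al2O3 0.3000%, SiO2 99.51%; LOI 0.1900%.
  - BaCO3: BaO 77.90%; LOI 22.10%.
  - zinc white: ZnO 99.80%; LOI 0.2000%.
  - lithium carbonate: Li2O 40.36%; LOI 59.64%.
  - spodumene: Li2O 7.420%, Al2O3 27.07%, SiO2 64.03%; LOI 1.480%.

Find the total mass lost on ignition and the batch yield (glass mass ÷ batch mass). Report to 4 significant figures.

Every computation runs at full float precision at all times — working values are printed, with 4-significant-figure rounding, between the steps. Every reported figure takes exactly one rounding. The derived quantities, which include totals, five oxide percentages, LOI, yield, glass mass, are rebuilt at full precision, as they appear in question or answer, from the weighed amounts on 115.3 kg of glass.
Per-material ignition loss:
  quartz sand: 95.56 × 0.001900 = 0.1816 kg
  BaCO3: 15.89 × 0.2210 = 3.512 kg
  zinc white: 3.205 × 0.002000 = 0.006410 kg
  lithium carbonate: 3.194 × 0.5964 = 1.905 kg
  spodumene: 3.108 × 0.01480 = 0.04600 kg
Total LOI = 5.651 kg
Glass = batch − LOI = 121.0 − 5.651 = 115.3 kg

LOI loss = 5.651 kg; glass = 115.3 kg; yield = 95.33%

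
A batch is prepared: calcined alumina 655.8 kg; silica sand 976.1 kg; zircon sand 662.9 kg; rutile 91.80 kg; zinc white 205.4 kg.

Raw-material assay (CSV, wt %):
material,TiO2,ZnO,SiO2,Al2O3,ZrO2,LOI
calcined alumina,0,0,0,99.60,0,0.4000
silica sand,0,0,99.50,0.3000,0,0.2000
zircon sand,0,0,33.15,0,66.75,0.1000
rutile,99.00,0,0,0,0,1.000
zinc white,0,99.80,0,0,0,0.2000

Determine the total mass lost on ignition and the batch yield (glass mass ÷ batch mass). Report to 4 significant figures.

Full precision is kept through the solve — values along the way are printed rounded to 4 significant figures as written — exactly one rounding is applied to every reported result. All derived quantities are rebuilt from the weighed amounts on 2585 kg of glass in full precision (glass mass, the five compositions, yield, ignition loss, the totals), precisely as stated by the problem or the answer.
LOI of each material in turn:
  calcined alumina: 655.8 × 0.004000 = 2.623 kg
  silica sand: 976.1 × 0.002000 = 1.952 kg
  zircon sand: 662.9 × 0.001000 = 0.6629 kg
  rutile: 91.80 × 0.01000 = 0.9180 kg
  zinc white: 205.4 × 0.002000 = 0.4108 kg
Total LOI = 6.567 kg
Glass = batch − LOI = 2592 − 6.567 = 2585 kg

LOI loss = 6.567 kg; glass = 2585 kg; yield = 99.75%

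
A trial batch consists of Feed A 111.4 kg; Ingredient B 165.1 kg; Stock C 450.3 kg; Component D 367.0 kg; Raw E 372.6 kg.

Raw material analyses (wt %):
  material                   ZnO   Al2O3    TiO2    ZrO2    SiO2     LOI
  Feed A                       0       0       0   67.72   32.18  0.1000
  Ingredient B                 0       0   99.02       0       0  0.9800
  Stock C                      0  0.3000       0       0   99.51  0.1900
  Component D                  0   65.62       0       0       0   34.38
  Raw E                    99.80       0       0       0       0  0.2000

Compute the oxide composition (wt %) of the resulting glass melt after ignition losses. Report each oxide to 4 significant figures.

Glass mass = 1337 kg (batch 1466 − LOI 129.5).
Composition: ZnO 27.81%, Al2O3 18.11%, TiO2 12.23%, ZrO2 5.643%, SiO2 36.20%

Values along the way are printed, rounded to four significant figures, within the worked lines. Every computation maintains exact precision all the way through; exactly one rounding lands on each reported result. All derived quantities, which include the yield, totals, glass mass, five oxide percentages, ignition loss, are carried in full float precision, exactly as printed in the problem or the answer, starting from the weights per 1337 kg of glass.
Per-oxide mass from batch:
  ZnO: 372.6·0.9980 = 371.9 kg
  Al2O3: 450.3·0.003000 + 367.0·0.6562 = 242.2 kg
  TiO2: 165.1·0.9902 = 163.5 kg
  ZrO2: 111.4·0.6772 = 75.44 kg
  SiO2: 111.4·0.3218 + 450.3·0.9951 = 483.9 kg
LOI: 111.4·0.001000 + 165.1·0.009800 + 450.3·0.001900 + 367.0·0.3438 + 372.6·0.002000 = 129.5 kg
batch − LOI leaves glass = 1466 − 129.5 = 1337 kg (matching Σ of the oxides)
percent by weight: oxide/glass ×100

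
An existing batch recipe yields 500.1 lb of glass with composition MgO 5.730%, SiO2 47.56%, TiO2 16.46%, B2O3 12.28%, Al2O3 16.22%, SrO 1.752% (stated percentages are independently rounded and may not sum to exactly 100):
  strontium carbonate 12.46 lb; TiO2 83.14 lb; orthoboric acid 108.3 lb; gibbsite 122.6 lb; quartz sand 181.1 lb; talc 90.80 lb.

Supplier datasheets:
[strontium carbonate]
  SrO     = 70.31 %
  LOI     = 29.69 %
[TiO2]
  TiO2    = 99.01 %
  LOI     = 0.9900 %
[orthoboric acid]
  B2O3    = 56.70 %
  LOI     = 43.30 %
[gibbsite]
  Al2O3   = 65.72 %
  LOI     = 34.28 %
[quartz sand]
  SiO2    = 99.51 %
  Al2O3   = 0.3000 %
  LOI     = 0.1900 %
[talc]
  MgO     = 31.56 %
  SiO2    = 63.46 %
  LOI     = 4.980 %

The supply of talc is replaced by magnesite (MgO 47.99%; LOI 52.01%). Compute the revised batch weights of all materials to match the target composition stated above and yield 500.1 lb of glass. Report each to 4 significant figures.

Revised batch per 500.1 lb glass:
  strontium carbonate: 12.46 lb
  TiO2: 83.14 lb
  orthoboric acid: 108.3 lb
  gibbsite: 122.3 lb
  quartz sand: 239.0 lb
  magnesite: 59.71 lb
Total batch = 624.9 lb; LOI loss = 124.9 lb

All internal work runs at exact precision at every stage — values along the way are shown rounded to 4 significant figures in the printout — a single rounding produces each reported result. All derived quantities, including LOI, totals, the six compositions, net glass mass, the yield, are recomputed from the weighed amounts per 500.1 lb of glass at exact precision precisely as stated by the question or the answer.
Oxide-by-oxide targets in 500.1 lb glass:
  MgO: 5.730% × 500.1 = 28.66 lb
  SiO2: 47.56% × 500.1 = 237.8 lb
  TiO2: 16.46% × 500.1 = 82.32 lb
  B2O3: 12.28% × 500.1 = 61.41 lb
  Al2O3: 16.22% × 500.1 = 81.12 lb
  SrO: 1.752% × 500.1 = 8.762 lb
Oxide-by-oxide audit per the reported batch figures, for the quoted basis mass (every target is met by its sum modulo rounding of the values):
  MgO: 59.71·0.4799 = 28.65 lb (target 28.66 lb)
  SiO2: 239.0·0.9951 = 237.8 lb (target 237.8 lb)
  TiO2: 83.14·0.9901 = 82.32 lb (target 82.32 lb)
  B2O3: 108.3·0.5670 = 61.41 lb (target 61.41 lb)
  Al2O3: 122.3·0.6572 + 239.0·0.003000 = 81.09 lb (target 81.12 lb)
  SrO: 12.46·0.7031 = 8.761 lb (target 8.762 lb)
The glass-mass cross-check: total batch − LOI = 500.1 lb (summing oxide targets gives 500.1 lb; against the stated basis, 500.1 lb — deltas are rounding alone).
Whole-batch sum: Σ batch = 624.9 lb; ignition loss, Σ(batch × LOI) = 124.9 lb; yield, glass over the total, = 80.02%.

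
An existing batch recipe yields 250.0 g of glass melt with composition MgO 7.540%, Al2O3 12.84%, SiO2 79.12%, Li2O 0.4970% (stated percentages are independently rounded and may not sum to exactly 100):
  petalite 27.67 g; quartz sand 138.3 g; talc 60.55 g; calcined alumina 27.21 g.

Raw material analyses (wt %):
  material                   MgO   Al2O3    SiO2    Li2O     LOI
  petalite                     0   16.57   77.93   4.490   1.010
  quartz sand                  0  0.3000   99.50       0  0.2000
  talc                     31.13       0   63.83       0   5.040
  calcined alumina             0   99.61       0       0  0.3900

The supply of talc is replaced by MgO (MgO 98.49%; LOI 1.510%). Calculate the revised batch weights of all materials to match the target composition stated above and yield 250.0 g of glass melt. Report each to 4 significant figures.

Revised batch per 250.0 g glass melt:
  petalite: 27.67 g
  quartz sand: 177.1 g
  MgO: 19.14 g
  calcined alumina: 27.09 g
Total batch = 251.0 g; LOI loss = 1.028 g

Intermediates are displayed with 4-significant-digit rounding at each printed step — all arithmetic holds full precision from start to finish. Each reported figure takes exactly one rounding. The derived quantities are computed from the weighed amounts per 250.0 g of glass at full float precision (net glass mass, the totals, yield, four oxide percentages, LOI), as written in either problem or answer.
Per-oxide target masses for 250.0 g glass melt:
  MgO: 7.540% × 250.0 = 18.85 g
  Al2O3: 12.84% × 250.0 = 32.10 g
  SiO2: 79.12% × 250.0 = 197.8 g
  Li2O: 0.4970% × 250.0 = 1.242 g
Verifying the oxide balance given the weights on record, for the quoted basis mass (delivered sums recover each target given rounding of the digits):
  MgO: 19.14·0.9849 = 18.85 g (target 18.85 g)
  Al2O3: 27.67·0.1657 + 177.1·0.003000 + 27.09·0.9961 = 32.10 g (target 32.10 g)
  SiO2: 27.67·0.7793 + 177.1·0.9950 = 197.8 g (target 197.8 g)
  Li2O: 27.67·0.04490 = 1.242 g (target 1.242 g)
Consistency of the glass mass: batch total minus LOI = 250.0 g (per-oxide target masses sum to 250.0 g; versus the stated basis of 250.0 g — a pure rounding effect).
Batch grand total — Σ batch = 251.0 g; the LOI term Σ batch·LOI equals 1.028 g; yield, glass over the total, = 99.59%.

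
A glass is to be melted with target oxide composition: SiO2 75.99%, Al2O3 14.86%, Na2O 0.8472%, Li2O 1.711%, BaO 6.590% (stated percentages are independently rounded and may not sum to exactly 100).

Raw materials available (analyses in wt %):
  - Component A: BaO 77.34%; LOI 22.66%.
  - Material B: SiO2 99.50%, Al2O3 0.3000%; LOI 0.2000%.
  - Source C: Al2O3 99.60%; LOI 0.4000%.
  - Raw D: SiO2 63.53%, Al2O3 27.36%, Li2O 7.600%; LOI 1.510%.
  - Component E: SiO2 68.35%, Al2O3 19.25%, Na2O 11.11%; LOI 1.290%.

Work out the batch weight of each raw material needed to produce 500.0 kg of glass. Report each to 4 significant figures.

Batch per 500.0 kg glass:
  Component A: 42.60 kg
  Material B: 283.8 kg
  Source C: 35.45 kg
  Raw D: 112.6 kg
  Component E: 38.13 kg
Total batch = 512.6 kg; LOI loss = 12.55 kg; yield = 97.55%

All internal work maintains exact precision from start to finish — working values are rounded off to 4 significant digits when quoted; each reported result sees exactly one rounding; all derived quantities, which include ignition loss, the five compositions, yield, the totals, net glass mass, are rebuilt at full precision, as given in problem or answer, from the weighed amounts at 500.0 kg of glass.
Target masses of each oxide per 500.0 kg glass:
  SiO2: 75.99% × 500.0 = 380.0 kg
  Al2O3: 14.86% × 500.0 = 74.30 kg
  Na2O: 0.8472% × 500.0 = 4.236 kg
  Li2O: 1.711% × 500.0 = 8.555 kg
  BaO: 6.590% × 500.0 = 32.95 kg
A balance pass over the oxides, from the weights as reported, at the basis given (each sum matches its target mass modulo rounding of the values):
  SiO2: 283.8·0.9950 + 112.6·0.6353 + 38.13·0.6835 = 380.0 kg (target 380.0 kg)
  Al2O3: 283.8·0.003000 + 35.45·0.9960 + 112.6·0.2736 + 38.13·0.1925 = 74.31 kg (target 74.30 kg)
  Na2O: 38.13·0.1111 = 4.236 kg (target 4.236 kg)
  Li2O: 112.6·0.07600 = 8.558 kg (target 8.555 kg)
  BaO: 42.60·0.7734 = 32.95 kg (target 32.95 kg)
Glass mass check: batch Σ − ignition loss = 500.0 kg (the Σ of target masses is 500.0 kg; versus the stated basis of 500.0 kg — gaps are rounding artifacts).
Batch total: Σ batch = 512.6 kg; LOI loss = Σ batch·LOI = 12.55 kg; glass ÷ batch gives a yield of 97.55%.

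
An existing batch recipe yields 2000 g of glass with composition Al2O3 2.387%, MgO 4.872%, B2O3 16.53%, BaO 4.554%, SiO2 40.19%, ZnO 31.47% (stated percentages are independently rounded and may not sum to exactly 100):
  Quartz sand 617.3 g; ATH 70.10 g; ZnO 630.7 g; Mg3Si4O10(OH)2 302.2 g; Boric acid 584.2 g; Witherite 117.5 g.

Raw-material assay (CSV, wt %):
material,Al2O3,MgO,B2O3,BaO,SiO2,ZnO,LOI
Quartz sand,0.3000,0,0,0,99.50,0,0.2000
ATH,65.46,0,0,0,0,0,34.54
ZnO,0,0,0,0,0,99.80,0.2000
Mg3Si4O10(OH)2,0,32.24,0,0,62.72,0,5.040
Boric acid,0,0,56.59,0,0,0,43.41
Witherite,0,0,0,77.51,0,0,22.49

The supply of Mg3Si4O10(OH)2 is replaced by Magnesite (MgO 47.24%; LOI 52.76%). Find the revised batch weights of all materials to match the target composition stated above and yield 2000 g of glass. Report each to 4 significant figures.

Revised batch per 2000 g glass:
  Quartz sand: 807.8 g
  ATH: 69.23 g
  ZnO: 630.7 g
  Magnesite: 206.3 g
  Boric acid: 584.2 g
  Witherite: 117.5 g
Total batch = 2416 g; LOI loss = 415.7 g

Values along the way are printed (rounded to four significant figures) as written — all internal work holds full precision all the way through. Exactly one rounding is applied to every reported value — derived quantities (ignition loss, net glass mass, the totals, the six compositions, the yield) are carried at full float precision from the weighed amounts at 2000 g of glass as they appear in either problem or answer.
Target oxide masses per 2000 g glass:
  Al2O3: 2.387% × 2000 = 47.74 g
  MgO: 4.872% × 2000 = 97.44 g
  B2O3: 16.53% × 2000 = 330.6 g
  BaO: 4.554% × 2000 = 91.08 g
  SiO2: 40.19% × 2000 = 803.8 g
  ZnO: 31.47% × 2000 = 629.4 g
Oxide-by-oxide audit on the weights just shown, for the quoted basis mass (every target is met by its sum exact up to rounding of places):
  Al2O3: 807.8·0.003000 + 69.23·0.6546 = 47.74 g (target 47.74 g)
  MgO: 206.3·0.4724 = 97.46 g (target 97.44 g)
  B2O3: 584.2·0.5659 = 330.6 g (target 330.6 g)
  BaO: 117.5·0.7751 = 91.07 g (target 91.08 g)
  SiO2: 807.8·0.9950 = 803.8 g (target 803.8 g)
  ZnO: 630.7·0.9980 = 629.4 g (target 629.4 g)
Mass balance on the glass: whole batch net of LOI = 2000 g (summing oxide targets gives 2000 g; against the stated basis, 2000 g — deltas are rounding alone).
Whole-batch sum: Σ batch = 2416 g; Σ batch·LOI gives LOI loss = 415.7 g; yield, glass over the total, = 82.79%.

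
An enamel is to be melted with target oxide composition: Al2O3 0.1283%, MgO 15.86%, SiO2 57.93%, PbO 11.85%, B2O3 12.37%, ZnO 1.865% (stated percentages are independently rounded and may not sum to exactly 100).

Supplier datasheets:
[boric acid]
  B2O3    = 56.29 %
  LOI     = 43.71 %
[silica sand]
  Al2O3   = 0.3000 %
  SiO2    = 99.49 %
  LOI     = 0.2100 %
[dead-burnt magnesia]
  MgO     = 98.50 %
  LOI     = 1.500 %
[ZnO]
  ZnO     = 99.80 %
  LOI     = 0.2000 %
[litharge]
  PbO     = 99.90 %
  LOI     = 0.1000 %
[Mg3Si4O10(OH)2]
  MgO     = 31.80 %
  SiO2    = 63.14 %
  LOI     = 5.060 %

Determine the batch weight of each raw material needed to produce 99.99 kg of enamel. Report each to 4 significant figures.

Batch per 99.99 kg enamel:
  boric acid: 21.97 kg
  silica sand: 42.76 kg
  dead-burnt magnesia: 8.236 kg
  ZnO: 1.869 kg
  litharge: 11.86 kg
  Mg3Si4O10(OH)2: 24.36 kg
Total batch = 111.1 kg; LOI loss = 11.06 kg; yield = 90.04%

Each numeric step runs at full precision in every operation. In-progress results are printed, rounded to four significant digits, in the printout — every reported number is rounded exactly once — derived quantities, including the yield, ignition loss, net glass mass, the totals, six oxide percentages, are carried from the batch weights on 99.99 kg of glass in exact precision, as they appear in either problem or answer.
Oxide mass targets, per 99.99 kg enamel:
  Al2O3: 0.1283% × 99.99 = 0.1283 kg
  MgO: 15.86% × 99.99 = 15.86 kg
  SiO2: 57.93% × 99.99 = 57.92 kg
  PbO: 11.85% × 99.99 = 11.85 kg
  B2O3: 12.37% × 99.99 = 12.37 kg
  ZnO: 1.865% × 99.99 = 1.865 kg
Balance tally, oxide-wise, on the weights just shown, at the basis given (oxide sums agree with the targets once rounding is allowed for):
  Al2O3: 42.76·0.003000 = 0.1283 kg (target 0.1283 kg)
  MgO: 8.236·0.9850 + 24.36·0.3180 = 15.86 kg (target 15.86 kg)
  SiO2: 42.76·0.9949 + 24.36·0.6314 = 57.92 kg (target 57.92 kg)
  PbO: 11.86·0.9990 = 11.85 kg (target 11.85 kg)
  B2O3: 21.97·0.5629 = 12.37 kg (target 12.37 kg)
  ZnO: 1.869·0.9980 = 1.865 kg (target 1.865 kg)
Auditing the glass mass value: Σ batch − LOI loss = 99.99 kg (oxide target masses add up to 99.99 kg; basis as stated: 99.99 kg — any gap is answer rounding).
Batch grand total — Σ batch = 111.1 kg; loss to ignition Σ batch·LOI = 11.06 kg; the yield ratio, glass ÷ batch: 90.04%.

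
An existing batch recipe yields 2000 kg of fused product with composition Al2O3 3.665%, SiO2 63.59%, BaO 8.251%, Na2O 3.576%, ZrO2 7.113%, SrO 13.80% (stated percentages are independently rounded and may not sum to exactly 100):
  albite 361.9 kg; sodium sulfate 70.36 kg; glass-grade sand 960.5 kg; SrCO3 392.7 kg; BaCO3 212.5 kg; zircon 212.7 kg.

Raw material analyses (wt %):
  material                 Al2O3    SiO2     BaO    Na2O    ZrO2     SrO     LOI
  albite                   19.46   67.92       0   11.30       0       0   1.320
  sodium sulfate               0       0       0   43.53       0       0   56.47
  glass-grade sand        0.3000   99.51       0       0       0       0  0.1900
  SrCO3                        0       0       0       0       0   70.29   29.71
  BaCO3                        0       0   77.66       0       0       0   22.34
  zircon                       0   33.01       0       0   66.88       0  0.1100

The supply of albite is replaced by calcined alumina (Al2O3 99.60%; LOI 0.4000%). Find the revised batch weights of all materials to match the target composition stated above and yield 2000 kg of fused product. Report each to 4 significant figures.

Working values are displayed with 4-significant-figure rounding alongside each step; all arithmetic carries exact precision throughout. Exactly one rounding is applied to every reported value — derived quantities (the totals, six oxide percentages, yield, net glass mass, ignition loss) are rebuilt at full precision from the weighed amounts on 2000 kg of glass as given in the question or the answer.
Target oxide masses per 2000 kg fused product:
  Al2O3: 3.665% × 2000 = 73.30 kg
  SiO2: 63.59% × 2000 = 1272 kg
  BaO: 8.251% × 2000 = 165.0 kg
  Na2O: 3.576% × 2000 = 71.52 kg
  ZrO2: 7.113% × 2000 = 142.3 kg
  SrO: 13.80% × 2000 = 276.0 kg
Sums-versus-targets review using the reported weights, per the basis as stated (sum by sum, the targets are met up to rounding of the answer):
  Al2O3: 69.96·0.9960 + 1208·0.003000 = 73.30 kg (target 73.30 kg)
  SiO2: 1208·0.9951 + 212.7·0.3301 = 1272 kg (target 1272 kg)
  BaO: 212.5·0.7766 = 165.0 kg (target 165.0 kg)
  Na2O: 164.3·0.4353 = 71.52 kg (target 71.52 kg)
  ZrO2: 212.7·0.6688 = 142.3 kg (target 142.3 kg)
  SrO: 392.7·0.7029 = 276.0 kg (target 276.0 kg)
Glass-mass closure: the batch minus its LOI: 2000 kg (per-oxide target masses sum to 2000 kg; versus the stated basis of 2000 kg — rounding explains the deltas).
Batch grand total — Σ batch = 2260 kg; ignition loss, Σ(batch × LOI) = 259.7 kg; yield, glass over the total, = 88.51%.

Revised batch per 2000 kg fused product:
  calcined alumina: 69.96 kg
  sodium sulfate: 164.3 kg
  glass-grade sand: 1208 kg
  SrCO3: 392.7 kg
  BaCO3: 212.5 kg
  zircon: 212.7 kg
Total batch = 2260 kg; LOI loss = 259.7 kg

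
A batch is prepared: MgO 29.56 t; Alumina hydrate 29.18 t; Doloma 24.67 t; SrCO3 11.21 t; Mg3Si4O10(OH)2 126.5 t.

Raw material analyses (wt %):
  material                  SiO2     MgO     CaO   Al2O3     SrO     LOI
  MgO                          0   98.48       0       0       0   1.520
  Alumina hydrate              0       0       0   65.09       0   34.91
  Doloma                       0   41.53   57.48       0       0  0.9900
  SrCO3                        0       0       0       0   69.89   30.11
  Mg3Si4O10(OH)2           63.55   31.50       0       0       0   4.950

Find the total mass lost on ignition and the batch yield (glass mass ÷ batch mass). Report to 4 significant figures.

LOI loss = 20.52 t; glass = 200.6 t; yield = 90.72%

All arithmetic carries full precision from start to finish — mid-chain values appear rounded to 4 significant digits — every reported number is rounded just once — all derived quantities (the five compositions, totals, LOI, the yield, glass mass) are recomputed using the weight values on 200.6 t of glass in full float precision, exactly as shown in question or answer.
Per-material ignition loss:
  MgO: 29.56 × 0.01520 = 0.4493 t
  Alumina hydrate: 29.18 × 0.3491 = 10.19 t
  Doloma: 24.67 × 0.009900 = 0.2442 t
  SrCO3: 11.21 × 0.3011 = 3.375 t
  Mg3Si4O10(OH)2: 126.5 × 0.04950 = 6.262 t
Total LOI = 20.52 t
Glass = batch − LOI = 221.1 − 20.52 = 200.6 t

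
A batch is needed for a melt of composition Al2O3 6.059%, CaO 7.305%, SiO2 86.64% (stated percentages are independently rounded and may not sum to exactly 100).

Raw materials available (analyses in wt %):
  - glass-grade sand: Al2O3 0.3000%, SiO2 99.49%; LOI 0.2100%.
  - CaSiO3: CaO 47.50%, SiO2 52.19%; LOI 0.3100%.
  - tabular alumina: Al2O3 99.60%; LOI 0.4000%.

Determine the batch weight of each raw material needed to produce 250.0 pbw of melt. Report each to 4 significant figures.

The working math holds full precision from start to finish; the intermediate values are shown, rounded to 4 significant digits, within the worked lines; each reported result takes exactly one rounding; the derived quantities (the yield, three oxide percentages, net glass mass, LOI, the totals) are computed starting from the weights per 250.0 pbw of glass at full precision as given in question or answer.
Oxide mass targets, per 250.0 pbw melt:
  Al2O3: 6.059% × 250.0 = 15.15 pbw
  CaO: 7.305% × 250.0 = 18.26 pbw
  SiO2: 86.64% × 250.0 = 216.6 pbw
Per-oxide balance check from the weights as reported, at the basis given (every target is met by its sum inside rounding margins):
  Al2O3: 197.5·0.003000 + 14.61·0.9960 = 15.14 pbw (target 15.15 pbw)
  CaO: 38.45·0.4750 = 18.26 pbw (target 18.26 pbw)
  SiO2: 197.5·0.9949 + 38.45·0.5219 = 216.6 pbw (target 216.6 pbw)
Auditing the glass mass value: batch total minus LOI = 250.0 pbw (per-oxide target masses sum to 250.0 pbw; basis as stated: 250.0 pbw — differing by rounding only).
Batch grand total — Σ batch = 250.6 pbw; ignition loss, Σ(batch × LOI) = 0.5924 pbw; as yield: glass ÷ batch → 99.76%.

Batch per 250.0 pbw melt:
  glass-grade sand: 197.5 pbw
  CaSiO3: 38.45 pbw
  tabular alumina: 14.61 pbw
Total batch = 250.6 pbw; LOI loss = 0.5924 pbw; yield = 99.76%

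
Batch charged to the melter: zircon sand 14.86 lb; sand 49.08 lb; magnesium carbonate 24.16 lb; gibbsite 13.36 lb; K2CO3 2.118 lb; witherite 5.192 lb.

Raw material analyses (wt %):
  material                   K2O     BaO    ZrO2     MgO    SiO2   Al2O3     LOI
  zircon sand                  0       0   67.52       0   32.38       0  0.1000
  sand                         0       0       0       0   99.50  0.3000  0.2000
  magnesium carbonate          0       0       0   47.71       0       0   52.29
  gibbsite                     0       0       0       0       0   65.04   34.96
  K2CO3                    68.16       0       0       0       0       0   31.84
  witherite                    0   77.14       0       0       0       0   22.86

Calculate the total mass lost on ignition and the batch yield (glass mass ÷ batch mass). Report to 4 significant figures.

Every computation runs at exact precision at each step — working values are rounded to 4 significant digits when displayed. Each reported figure includes exactly one rounding. The derived quantities (the yield, LOI, glass mass, the six compositions, totals) are rebuilt using the weight values per 89.49 lb of glass at full float precision as set out in the question or the answer.
Loss on ignition, line by line:
  zircon sand: 14.86 × 0.001000 = 0.01486 lb
  sand: 49.08 × 0.002000 = 0.09816 lb
  magnesium carbonate: 24.16 × 0.5229 = 12.63 lb
  gibbsite: 13.36 × 0.3496 = 4.671 lb
  K2CO3: 2.118 × 0.3184 = 0.6744 lb
  witherite: 5.192 × 0.2286 = 1.187 lb
Total LOI = 19.28 lb
Glass = batch − LOI = 108.8 − 19.28 = 89.49 lb

LOI loss = 19.28 lb; glass = 89.49 lb; yield = 82.28%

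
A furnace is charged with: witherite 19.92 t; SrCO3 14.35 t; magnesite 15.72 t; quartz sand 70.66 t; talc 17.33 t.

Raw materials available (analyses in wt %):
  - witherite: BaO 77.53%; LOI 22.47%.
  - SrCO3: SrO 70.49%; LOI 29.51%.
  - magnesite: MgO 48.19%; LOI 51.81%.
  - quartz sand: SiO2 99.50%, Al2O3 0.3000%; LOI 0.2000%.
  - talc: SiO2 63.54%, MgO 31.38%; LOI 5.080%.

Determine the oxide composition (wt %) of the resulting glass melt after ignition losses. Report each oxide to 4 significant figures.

Glass mass = 120.1 t (batch 138.0 − LOI 17.88).
Composition: SrO 8.422%, SiO2 67.71%, MgO 10.84%, BaO 12.86%, Al2O3 0.1765%

The whole derivation holds full float precision at all times; the intermediate values are printed with 4-significant-digit rounding on the page; each reported value is rounded just once. The derived quantities, which include the yield, the five compositions, LOI, the totals, net glass mass, are recomputed at exact precision, exactly as printed in either problem or answer, using the weight values at 120.1 t of glass.
Oxide-by-oxide delivered mass:
  SrO: 14.35·0.7049 = 10.12 t
  SiO2: 70.66·0.9950 + 17.33·0.6354 = 81.32 t
  MgO: 15.72·0.4819 + 17.33·0.3138 = 13.01 t
  BaO: 19.92·0.7753 = 15.44 t
  Al2O3: 70.66·0.003000 = 0.2120 t
LOI: 19.92·0.2247 + 14.35·0.2951 + 15.72·0.5181 + 70.66·0.002000 + 17.33·0.05080 = 17.88 t
Glass = total batch minus LOI = 138.0 − 17.88 = 120.1 t (= the summed oxide contributions)
each wt % is 100 × oxide ÷ glass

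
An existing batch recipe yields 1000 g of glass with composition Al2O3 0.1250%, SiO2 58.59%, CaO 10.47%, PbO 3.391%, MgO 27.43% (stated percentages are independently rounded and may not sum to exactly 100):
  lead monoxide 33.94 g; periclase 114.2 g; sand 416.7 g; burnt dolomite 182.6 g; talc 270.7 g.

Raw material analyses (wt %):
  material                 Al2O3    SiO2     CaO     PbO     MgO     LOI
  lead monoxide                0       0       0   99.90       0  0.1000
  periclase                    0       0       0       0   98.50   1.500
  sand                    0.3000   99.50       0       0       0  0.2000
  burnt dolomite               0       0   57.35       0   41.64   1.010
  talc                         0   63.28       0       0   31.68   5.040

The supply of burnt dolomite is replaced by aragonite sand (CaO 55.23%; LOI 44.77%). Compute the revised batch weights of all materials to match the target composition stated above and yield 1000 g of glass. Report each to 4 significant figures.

Revised batch per 1000 g glass:
  lead monoxide: 33.94 g
  periclase: 191.4 g
  sand: 416.7 g
  aragonite sand: 189.6 g
  talc: 270.7 g
Total batch = 1102 g; LOI loss = 102.3 g

The working math maintains exact precision at all times; intermediates are printed (rounded to 4 significant digits) when written out — each reported figure includes exactly one rounding; the derived quantities, which include glass mass, the yield, ignition loss, the totals, the five compositions, are computed at full float precision, as given in question or answer, using the weight values per 1000 g of glass.
The oxide mass targets at 1000 g glass:
  Al2O3: 0.1250% × 1000 = 1.250 g
  SiO2: 58.59% × 1000 = 585.9 g
  CaO: 10.47% × 1000 = 104.7 g
  PbO: 3.391% × 1000 = 33.91 g
  MgO: 27.43% × 1000 = 274.3 g
Sums-versus-targets review with the batch weights as given, per the basis as stated (sums match the target masses inside rounding margins):
  Al2O3: 416.7·0.003000 = 1.250 g (target 1.250 g)
  SiO2: 416.7·0.9950 + 270.7·0.6328 = 585.9 g (target 585.9 g)
  CaO: 189.6·0.5523 = 104.7 g (target 104.7 g)
  PbO: 33.94·0.9990 = 33.91 g (target 33.91 g)
  MgO: 191.4·0.9850 + 270.7·0.3168 = 274.3 g (target 274.3 g)
Glass-mass bookkeeping: whole batch net of LOI = 1000 g (targets for the oxides total 1000 g; the stated basis being 1000 g — rounding explains the deltas).
Total batch = Σ batch = 1102 g; loss to ignition Σ batch·LOI = 102.3 g; yield = glass ÷ total batch = 90.72%.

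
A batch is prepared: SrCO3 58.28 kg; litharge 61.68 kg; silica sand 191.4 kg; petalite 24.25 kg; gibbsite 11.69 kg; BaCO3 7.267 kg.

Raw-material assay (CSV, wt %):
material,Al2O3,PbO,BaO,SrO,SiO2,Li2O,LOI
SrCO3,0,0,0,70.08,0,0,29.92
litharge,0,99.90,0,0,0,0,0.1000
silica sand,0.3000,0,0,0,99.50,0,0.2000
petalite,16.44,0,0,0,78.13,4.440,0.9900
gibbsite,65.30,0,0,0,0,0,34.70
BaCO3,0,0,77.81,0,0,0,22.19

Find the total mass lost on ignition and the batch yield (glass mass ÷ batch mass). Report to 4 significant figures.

In-progress results are displayed, rounded to 4 significant figures, as written. All internal work holds full float precision through every step — each reported number is rounded a single time — derived quantities, which include the totals, ignition loss, the six compositions, net glass mass, yield, are re-derived in exact precision, as written in either problem or answer, from the batch weights on 330.8 kg of glass.
Loss on ignition, line by line:
  SrCO3: 58.28 × 0.2992 = 17.44 kg
  litharge: 61.68 × 0.001000 = 0.06168 kg
  silica sand: 191.4 × 0.002000 = 0.3828 kg
  petalite: 24.25 × 0.009900 = 0.2401 kg
  gibbsite: 11.69 × 0.3470 = 4.056 kg
  BaCO3: 7.267 × 0.2219 = 1.613 kg
Total LOI = 23.79 kg
Glass = batch − LOI = 354.6 − 23.79 = 330.8 kg

LOI loss = 23.79 kg; glass = 330.8 kg; yield = 93.29%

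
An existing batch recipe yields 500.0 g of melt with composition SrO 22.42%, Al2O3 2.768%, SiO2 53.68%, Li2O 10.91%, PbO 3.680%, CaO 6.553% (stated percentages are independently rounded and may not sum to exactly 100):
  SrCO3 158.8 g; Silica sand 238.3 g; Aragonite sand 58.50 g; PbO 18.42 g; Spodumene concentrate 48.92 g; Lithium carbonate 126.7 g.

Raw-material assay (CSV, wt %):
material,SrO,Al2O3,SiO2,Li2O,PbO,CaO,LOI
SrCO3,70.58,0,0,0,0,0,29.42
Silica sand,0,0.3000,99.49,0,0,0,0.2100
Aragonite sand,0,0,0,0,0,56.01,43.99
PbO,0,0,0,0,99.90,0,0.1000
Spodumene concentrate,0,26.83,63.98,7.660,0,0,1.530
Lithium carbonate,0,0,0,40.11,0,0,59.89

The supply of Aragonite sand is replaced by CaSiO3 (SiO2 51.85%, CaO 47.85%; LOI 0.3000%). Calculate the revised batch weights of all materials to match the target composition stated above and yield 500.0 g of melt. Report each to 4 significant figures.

Revised batch per 500.0 g melt:
  SrCO3: 158.8 g
  Silica sand: 202.4 g
  CaSiO3: 68.47 g
  PbO: 18.42 g
  Spodumene concentrate: 49.32 g
  Lithium carbonate: 126.6 g
Total batch = 624.0 g; LOI loss = 123.9 g

Full float precision is maintained in all steps — values along the way are displayed with 4-significant-figure rounding between the steps; every reported value takes just one rounding — derived quantities (yield, ignition loss, the six compositions, the totals, glass mass) are rebuilt at full float precision using the weight values for 500.0 g of glass, exactly as printed in problem or answer.
The oxide mass targets at 500.0 g melt:
  SrO: 22.42% × 500.0 = 112.1 g
  Al2O3: 2.768% × 500.0 = 13.84 g
  SiO2: 53.68% × 500.0 = 268.4 g
  Li2O: 10.91% × 500.0 = 54.55 g
  PbO: 3.680% × 500.0 = 18.40 g
  CaO: 6.553% × 500.0 = 32.76 g
Mass-balance tally per oxide applying the batch weights above, relative to the basis at hand (target by target, the sums agree up to rounding of the answer):
  SrO: 158.8·0.7058 = 112.1 g (target 112.1 g)
  Al2O3: 202.4·0.003000 + 49.32·0.2683 = 13.84 g (target 13.84 g)
  SiO2: 202.4·0.9949 + 68.47·0.5185 + 49.32·0.6398 = 268.4 g (target 268.4 g)
  Li2O: 49.32·0.07660 + 126.6·0.4011 = 54.56 g (target 54.55 g)
  PbO: 18.42·0.9990 = 18.40 g (target 18.40 g)
  CaO: 68.47·0.4785 = 32.76 g (target 32.76 g)
Glass mass check: batch total minus LOI = 500.1 g (the targets, summed, come to 500.1 g; versus the stated basis of 500.0 g — gaps are rounding artifacts).
Whole-batch sum: Σ batch = 624.0 g; LOI loss = Σ batch·LOI = 123.9 g; yield = glass ÷ total batch = 80.14%.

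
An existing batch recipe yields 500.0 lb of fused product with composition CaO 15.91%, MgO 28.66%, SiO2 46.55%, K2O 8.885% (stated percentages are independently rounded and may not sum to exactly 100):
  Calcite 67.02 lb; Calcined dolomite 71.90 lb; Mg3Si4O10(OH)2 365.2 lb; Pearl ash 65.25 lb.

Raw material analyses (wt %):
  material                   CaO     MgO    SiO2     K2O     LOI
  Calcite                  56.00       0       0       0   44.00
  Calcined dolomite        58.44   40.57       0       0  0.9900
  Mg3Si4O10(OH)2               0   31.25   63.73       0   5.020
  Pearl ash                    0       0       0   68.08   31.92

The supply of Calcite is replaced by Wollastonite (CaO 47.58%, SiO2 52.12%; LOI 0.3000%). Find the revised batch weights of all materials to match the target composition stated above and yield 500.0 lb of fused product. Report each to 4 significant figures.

All arithmetic keeps full precision at each step; the intermediate values are shown, rounded to 4 significant figures, on the page. Every reported result takes a single rounding; the derived quantities, which include the yield, glass mass, the totals, ignition loss, the four compositions, are carried at full float precision, precisely as stated by question or answer, using the weight values at 500.0 lb of glass.
The oxide mass targets at 500.0 lb fused product:
  CaO: 15.91% × 500.0 = 79.55 lb
  MgO: 28.66% × 500.0 = 143.3 lb
  SiO2: 46.55% × 500.0 = 232.8 lb
  K2O: 8.885% × 500.0 = 44.42 lb
Mass-balance tally per oxide on the weights just shown, on the stated basis (delivered sums recover each target net of answer rounding effects):
  CaO: 44.47·0.4758 + 99.92·0.5844 = 79.55 lb (target 79.55 lb)
  MgO: 99.92·0.4057 + 328.8·0.3125 = 143.3 lb (target 143.3 lb)
  SiO2: 44.47·0.5212 + 328.8·0.6373 = 232.7 lb (target 232.8 lb)
  K2O: 65.25·0.6808 = 44.42 lb (target 44.42 lb)
Glass-mass bookkeeping: Σ batch − LOI loss = 500.0 lb (oxide target masses add up to 500.0 lb; with the basis standing at 500.0 lb — any gap is answer rounding).
Batch grand total — Σ batch = 538.4 lb; LOI removed, Σ of batch·LOI: 38.46 lb; the yield ratio, glass ÷ batch: 92.86%.

Revised batch per 500.0 lb fused product:
  Wollastonite: 44.47 lb
  Calcined dolomite: 99.92 lb
  Mg3Si4O10(OH)2: 328.8 lb
  Pearl ash: 65.25 lb
Total batch = 538.4 lb; LOI loss = 38.46 lb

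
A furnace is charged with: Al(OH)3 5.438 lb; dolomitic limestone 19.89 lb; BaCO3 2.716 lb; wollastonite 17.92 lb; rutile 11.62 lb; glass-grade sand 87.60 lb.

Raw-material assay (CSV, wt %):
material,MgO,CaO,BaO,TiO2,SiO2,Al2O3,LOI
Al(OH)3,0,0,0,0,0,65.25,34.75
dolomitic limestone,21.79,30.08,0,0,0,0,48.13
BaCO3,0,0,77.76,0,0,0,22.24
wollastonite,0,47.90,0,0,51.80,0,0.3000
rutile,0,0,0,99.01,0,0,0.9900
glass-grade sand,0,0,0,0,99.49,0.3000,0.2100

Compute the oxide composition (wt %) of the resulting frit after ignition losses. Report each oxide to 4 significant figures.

Glass mass = 132.8 lb (batch 145.2 − LOI 12.42).
Composition: MgO 3.264%, CaO 10.97%, BaO 1.591%, TiO2 8.666%, SiO2 72.64%, Al2O3 2.871%

All arithmetic holds exact precision from first step to last; intermediates are printed, rounded to four significant digits, in the working; each reported number is rounded a single time. All derived quantities (ignition loss, glass mass, the six compositions, the totals, yield) are re-derived in full float precision from the weighed amounts for 132.8 lb of glass precisely as stated by problem or answer.
Oxide masses out of the charge:
  MgO: 19.89·0.2179 = 4.334 lb
  CaO: 19.89·0.3008 + 17.92·0.4790 = 14.57 lb
  BaO: 2.716·0.7776 = 2.112 lb
  TiO2: 11.62·0.9901 = 11.50 lb
  SiO2: 17.92·0.5180 + 87.60·0.9949 = 96.44 lb
  Al2O3: 5.438·0.6525 + 87.60·0.003000 = 3.811 lb
LOI: 5.438·0.3475 + 19.89·0.4813 + 2.716·0.2224 + 17.92·0.003000 + 11.62·0.009900 + 87.60·0.002100 = 12.42 lb
Glass mass = batch − LOI = 145.2 − 12.42 = 132.8 lb (equal to the oxide-mass sum)
wt % = oxide mass / glass mass × 100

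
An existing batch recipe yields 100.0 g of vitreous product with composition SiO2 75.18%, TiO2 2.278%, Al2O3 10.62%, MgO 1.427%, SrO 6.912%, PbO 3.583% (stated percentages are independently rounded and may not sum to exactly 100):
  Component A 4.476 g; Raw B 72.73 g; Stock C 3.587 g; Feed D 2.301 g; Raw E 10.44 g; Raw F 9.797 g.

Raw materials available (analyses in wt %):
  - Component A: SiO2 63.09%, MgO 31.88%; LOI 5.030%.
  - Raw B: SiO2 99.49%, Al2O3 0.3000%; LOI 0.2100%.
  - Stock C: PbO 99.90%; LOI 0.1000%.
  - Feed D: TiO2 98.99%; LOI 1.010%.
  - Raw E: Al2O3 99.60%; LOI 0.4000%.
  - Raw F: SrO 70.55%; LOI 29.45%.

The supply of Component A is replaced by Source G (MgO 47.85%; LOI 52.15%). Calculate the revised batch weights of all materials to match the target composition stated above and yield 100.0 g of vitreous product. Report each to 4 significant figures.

Working values are shown, with 4-significant-digit rounding, when written out; each numeric step maintains full precision in every operation. Every reported figure is rounded only once — derived quantities (LOI, glass mass, totals, six oxide percentages, the yield) are rebuilt using the weight values on 100.0 g of glass in exact precision as they appear in either problem or answer.
The oxide mass targets at 100.0 g vitreous product:
  SiO2: 75.18% × 100.0 = 75.18 g
  TiO2: 2.278% × 100.0 = 2.278 g
  Al2O3: 10.62% × 100.0 = 10.62 g
  MgO: 1.427% × 100.0 = 1.427 g
  SrO: 6.912% × 100.0 = 6.912 g
  PbO: 3.583% × 100.0 = 3.583 g
Verifying the oxide balance from the weights as reported, at the basis given (sums match the target masses once rounding is allowed for):
  SiO2: 75.57·0.9949 = 75.18 g (target 75.18 g)
  TiO2: 2.301·0.9899 = 2.278 g (target 2.278 g)
  Al2O3: 75.57·0.003000 + 10.44·0.9960 = 10.62 g (target 10.62 g)
  MgO: 2.982·0.4785 = 1.427 g (target 1.427 g)
  SrO: 9.797·0.7055 = 6.912 g (target 6.912 g)
  PbO: 3.587·0.9990 = 3.583 g (target 3.583 g)
Auditing the glass mass value: batch Σ − ignition loss = 100.0 g (targets for the oxides total 100.0 g; basis as stated: 100.0 g — gaps are rounding artifacts).
Batch grand total — Σ batch = 104.7 g; ignition loss, Σ(batch × LOI) = 4.668 g; the yield ratio, glass ÷ batch: 95.54%.

Revised batch per 100.0 g vitreous product:
  Source G: 2.982 g
  Raw B: 75.57 g
  Stock C: 3.587 g
  Feed D: 2.301 g
  Raw E: 10.44 g
  Raw F: 9.797 g
Total batch = 104.7 g; LOI loss = 4.668 g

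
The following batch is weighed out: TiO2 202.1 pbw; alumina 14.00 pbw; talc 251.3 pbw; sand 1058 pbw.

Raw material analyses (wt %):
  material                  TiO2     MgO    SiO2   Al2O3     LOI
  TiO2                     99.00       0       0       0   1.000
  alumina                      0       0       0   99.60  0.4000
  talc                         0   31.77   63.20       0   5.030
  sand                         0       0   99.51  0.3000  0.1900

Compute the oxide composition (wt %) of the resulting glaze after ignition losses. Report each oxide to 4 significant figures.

Glass mass = 1509 pbw (batch 1525 − LOI 16.73).
Composition: TiO2 13.26%, MgO 5.292%, SiO2 80.31%, Al2O3 1.135%

Mid-chain values are displayed, with 4-significant-digit rounding, when written out; full precision is carried from start to finish. A single rounding produces every reported number — all derived quantities (the yield, four oxide percentages, LOI, net glass mass, the totals) are re-derived from the weighed amounts at 1509 pbw of glass at full precision, exactly as shown in the problem or answer text.
Delivered oxide masses:
  TiO2: 202.1·0.9900 = 200.1 pbw
  MgO: 251.3·0.3177 = 79.84 pbw
  SiO2: 251.3·0.6320 + 1058·0.9951 = 1212 pbw
  Al2O3: 14.00·0.9960 + 1058·0.003000 = 17.12 pbw
LOI: 202.1·0.01000 + 14.00·0.004000 + 251.3·0.05030 + 1058·0.001900 = 16.73 pbw
Glass mass = batch − LOI = 1525 − 16.73 = 1509 pbw (matching Σ of the oxides)
each wt % is 100 × oxide ÷ glass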